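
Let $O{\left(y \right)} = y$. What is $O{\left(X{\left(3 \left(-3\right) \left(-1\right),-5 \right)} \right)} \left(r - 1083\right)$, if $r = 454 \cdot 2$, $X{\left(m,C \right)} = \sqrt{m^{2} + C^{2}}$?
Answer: $- 175 \sqrt{106} \approx -1801.7$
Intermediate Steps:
$X{\left(m,C \right)} = \sqrt{C^{2} + m^{2}}$
$r = 908$
$O{\left(X{\left(3 \left(-3\right) \left(-1\right),-5 \right)} \right)} \left(r - 1083\right) = \sqrt{\left(-5\right)^{2} + \left(3 \left(-3\right) \left(-1\right)\right)^{2}} \left(908 - 1083\right) = \sqrt{25 + \left(\left(-9\right) \left(-1\right)\right)^{2}} \left(-175\right) = \sqrt{25 + 9^{2}} \left(-175\right) = \sqrt{25 + 81} \left(-175\right) = \sqrt{106} \left(-175\right) = - 175 \sqrt{106}$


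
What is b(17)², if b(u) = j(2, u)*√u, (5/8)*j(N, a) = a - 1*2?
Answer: 9792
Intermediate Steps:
j(N, a) = -16/5 + 8*a/5 (j(N, a) = 8*(a - 1*2)/5 = 8*(a - 2)/5 = 8*(-2 + a)/5 = -16/5 + 8*a/5)
b(u) = √u*(-16/5 + 8*u/5) (b(u) = (-16/5 + 8*u/5)*√u = √u*(-16/5 + 8*u/5))
b(17)² = (8*√17*(-2 + 17)/5)² = ((8/5)*√17*15)² = (24*√17)² = 9792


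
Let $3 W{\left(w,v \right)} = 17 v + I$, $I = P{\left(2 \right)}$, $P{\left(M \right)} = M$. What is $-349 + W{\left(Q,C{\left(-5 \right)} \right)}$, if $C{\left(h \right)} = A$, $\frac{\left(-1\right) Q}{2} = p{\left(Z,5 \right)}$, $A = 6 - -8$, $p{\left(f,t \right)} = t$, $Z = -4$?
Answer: $-269$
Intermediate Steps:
$A = 14$ ($A = 6 + 8 = 14$)
$I = 2$
$Q = -10$ ($Q = \left(-2\right) 5 = -10$)
$C{\left(h \right)} = 14$
$W{\left(w,v \right)} = \frac{2}{3} + \frac{17 v}{3}$ ($W{\left(w,v \right)} = \frac{17 v + 2}{3} = \frac{2 + 17 v}{3} = \frac{2}{3} + \frac{17 v}{3}$)
$-349 + W{\left(Q,C{\left(-5 \right)} \right)} = -349 + \left(\frac{2}{3} + \frac{17}{3} \cdot 14\right) = -349 + \left(\frac{2}{3} + \frac{238}{3}\right) = -349 + 80 = -269$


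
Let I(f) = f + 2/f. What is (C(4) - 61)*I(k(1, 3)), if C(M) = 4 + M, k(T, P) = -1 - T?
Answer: 159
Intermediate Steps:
(C(4) - 61)*I(k(1, 3)) = ((4 + 4) - 61)*((-1 - 1*1) + 2/(-1 - 1*1)) = (8 - 61)*((-1 - 1) + 2/(-1 - 1)) = -53*(-2 + 2/(-2)) = -53*(-2 + 2*(-½)) = -53*(-2 - 1) = -53*(-3) = 159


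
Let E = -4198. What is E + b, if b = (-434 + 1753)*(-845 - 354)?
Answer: -1585679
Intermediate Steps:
b = -1581481 (b = 1319*(-1199) = -1581481)
E + b = -4198 - 1581481 = -1585679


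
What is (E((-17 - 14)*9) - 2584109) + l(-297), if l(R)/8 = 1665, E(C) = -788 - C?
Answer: -2571298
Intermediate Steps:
l(R) = 13320 (l(R) = 8*1665 = 13320)
(E((-17 - 14)*9) - 2584109) + l(-297) = ((-788 - (-17 - 14)*9) - 2584109) + 13320 = ((-788 - (-31)*9) - 2584109) + 13320 = ((-788 - 1*(-279)) - 2584109) + 13320 = ((-788 + 279) - 2584109) + 13320 = (-509 - 2584109) + 13320 = -2584618 + 13320 = -2571298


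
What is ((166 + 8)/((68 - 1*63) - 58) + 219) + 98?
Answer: 16627/53 ≈ 313.72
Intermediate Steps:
((166 + 8)/((68 - 1*63) - 58) + 219) + 98 = (174/((68 - 63) - 58) + 219) + 98 = (174/(5 - 58) + 219) + 98 = (174/(-53) + 219) + 98 = (174*(-1/53) + 219) + 98 = (-174/53 + 219) + 98 = 11433/53 + 98 = 16627/53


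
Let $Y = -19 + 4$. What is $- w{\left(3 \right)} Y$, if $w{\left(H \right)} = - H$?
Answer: $-45$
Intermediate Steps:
$Y = -15$
$- w{\left(3 \right)} Y = - \left(-1\right) 3 \left(-15\right) = \left(-1\right) \left(-3\right) \left(-15\right) = 3 \left(-15\right) = -45$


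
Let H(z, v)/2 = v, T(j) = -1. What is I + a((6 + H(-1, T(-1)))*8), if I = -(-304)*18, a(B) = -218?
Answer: 5254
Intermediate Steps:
H(z, v) = 2*v
I = 5472 (I = -1*(-5472) = 5472)
I + a((6 + H(-1, T(-1)))*8) = 5472 - 218 = 5254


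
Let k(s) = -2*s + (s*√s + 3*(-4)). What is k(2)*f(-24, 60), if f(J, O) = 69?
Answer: -1104 + 138*√2 ≈ -908.84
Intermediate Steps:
k(s) = -12 + s^(3/2) - 2*s (k(s) = -2*s + (s^(3/2) - 12) = -2*s + (-12 + s^(3/2)) = -12 + s^(3/2) - 2*s)
k(2)*f(-24, 60) = (-12 + 2^(3/2) - 2*2)*69 = (-12 + 2*√2 - 4)*69 = (-16 + 2*√2)*69 = -1104 + 138*√2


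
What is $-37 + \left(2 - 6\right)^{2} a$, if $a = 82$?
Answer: $1275$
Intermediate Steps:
$-37 + \left(2 - 6\right)^{2} a = -37 + \left(2 - 6\right)^{2} \cdot 82 = -37 + \left(-4\right)^{2} \cdot 82 = -37 + 16 \cdot 82 = -37 + 1312 = 1275$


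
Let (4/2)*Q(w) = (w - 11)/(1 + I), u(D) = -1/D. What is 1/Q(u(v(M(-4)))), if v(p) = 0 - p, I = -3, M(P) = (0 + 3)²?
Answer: 18/49 ≈ 0.36735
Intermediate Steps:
M(P) = 9 (M(P) = 3² = 9)
v(p) = -p
Q(w) = 11/4 - w/4 (Q(w) = ((w - 11)/(1 - 3))/2 = ((-11 + w)/(-2))/2 = ((-11 + w)*(-½))/2 = (11/2 - w/2)/2 = 11/4 - w/4)
1/Q(u(v(M(-4)))) = 1/(11/4 - (-1)/(4*((-1*9)))) = 1/(11/4 - (-1)/(4*(-9))) = 1/(11/4 - (-1)*(-1)/(4*9)) = 1/(11/4 - ¼*⅑) = 1/(11/4 - 1/36) = 1/(49/18) = 18/49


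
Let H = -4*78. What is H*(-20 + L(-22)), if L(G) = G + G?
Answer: 19968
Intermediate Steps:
L(G) = 2*G
H = -312
H*(-20 + L(-22)) = -312*(-20 + 2*(-22)) = -312*(-20 - 44) = -312*(-64) = 19968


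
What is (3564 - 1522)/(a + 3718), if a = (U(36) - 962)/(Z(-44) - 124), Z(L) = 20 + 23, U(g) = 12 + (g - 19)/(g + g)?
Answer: 11908944/21751759 ≈ 0.54749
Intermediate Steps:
U(g) = 12 + (-19 + g)/(2*g) (U(g) = 12 + (-19 + g)/((2*g)) = 12 + (-19 + g)*(1/(2*g)) = 12 + (-19 + g)/(2*g))
Z(L) = 43
a = 68383/5832 (a = ((½)*(-19 + 25*36)/36 - 962)/(43 - 124) = ((½)*(1/36)*(-19 + 900) - 962)/(-81) = ((½)*(1/36)*881 - 962)*(-1/81) = (881/72 - 962)*(-1/81) = -68383/72*(-1/81) = 68383/5832 ≈ 11.725)
(3564 - 1522)/(a + 3718) = (3564 - 1522)/(68383/5832 + 3718) = 2042/(21751759/5832) = 2042*(5832/21751759) = 11908944/21751759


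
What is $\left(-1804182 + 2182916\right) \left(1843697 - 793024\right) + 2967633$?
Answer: $397928555615$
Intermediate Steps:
$\left(-1804182 + 2182916\right) \left(1843697 - 793024\right) + 2967633 = 378734 \cdot 1050673 + 2967633 = 397925587982 + 2967633 = 397928555615$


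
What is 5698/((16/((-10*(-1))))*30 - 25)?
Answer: 5698/23 ≈ 247.74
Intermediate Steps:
5698/((16/((-10*(-1))))*30 - 25) = 5698/((16/10)*30 - 25) = 5698/((16*(⅒))*30 - 25) = 5698/((8/5)*30 - 25) = 5698/(48 - 25) = 5698/23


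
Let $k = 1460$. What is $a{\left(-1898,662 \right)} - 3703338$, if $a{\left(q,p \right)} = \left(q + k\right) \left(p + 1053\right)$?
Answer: $-4454508$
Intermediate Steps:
$a{\left(q,p \right)} = \left(1053 + p\right) \left(1460 + q\right)$ ($a{\left(q,p \right)} = \left(q + 1460\right) \left(p + 1053\right) = \left(1460 + q\right) \left(1053 + p\right) = \left(1053 + p\right) \left(1460 + q\right)$)
$a{\left(-1898,662 \right)} - 3703338 = \left(1537380 + 1053 \left(-1898\right) + 1460 \cdot 662 + 662 \left(-1898\right)\right) - 3703338 = \left(1537380 - 1998594 + 966520 - 1256476\right) - 3703338 = -751170 - 3703338 = -4454508$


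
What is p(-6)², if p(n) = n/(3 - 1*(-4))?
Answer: 36/49 ≈ 0.73469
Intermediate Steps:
p(n) = n/7 (p(n) = n/(3 + 4) = n/7)
p(-6)² = ((⅐)*(-6))² = (-6/7)² = 36/49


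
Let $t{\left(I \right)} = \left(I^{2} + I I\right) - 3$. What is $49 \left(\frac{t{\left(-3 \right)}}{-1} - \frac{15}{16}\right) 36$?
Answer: $- \frac{112455}{4} \approx -28114.0$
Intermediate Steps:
$t{\left(I \right)} = -3 + 2 I^{2}$ ($t{\left(I \right)} = \left(I^{2} + I^{2}\right) - 3 = 2 I^{2} - 3 = -3 + 2 I^{2}$)
$49 \left(\frac{t{\left(-3 \right)}}{-1} - \frac{15}{16}\right) 36 = 49 \left(\frac{-3 + 2 \left(-3\right)^{2}}{-1} - \frac{15}{16}\right) 36 = 49 \left(\left(-3 + 2 \cdot 9\right) \left(-1\right) - \frac{15}{16}\right) 36 = 49 \left(\left(-3 + 18\right) \left(-1\right) - \frac{15}{16}\right) 36 = 49 \left(15 \left(-1\right) - \frac{15}{16}\right) 36 = 49 \left(-15 - \frac{15}{16}\right) 36 = 49 \left(- \frac{255}{16}\right) 36 = \left(- \frac{12495}{16}\right) 36 = - \frac{112455}{4}$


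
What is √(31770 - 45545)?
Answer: 5*I*√551 ≈ 117.37*I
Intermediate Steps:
√(31770 - 45545) = √(-13775) = 5*I*√551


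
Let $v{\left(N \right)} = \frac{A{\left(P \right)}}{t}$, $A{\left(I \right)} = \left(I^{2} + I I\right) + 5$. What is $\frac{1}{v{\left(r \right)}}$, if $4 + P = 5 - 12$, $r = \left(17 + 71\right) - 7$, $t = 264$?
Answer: $\frac{264}{247} \approx 1.0688$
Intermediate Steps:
$r = 81$ ($r = 88 - 7 = 81$)
$P = -11$ ($P = -4 + \left(5 - 12\right) = -4 - 7 = -11$)
$A{\left(I \right)} = 5 + 2 I^{2}$ ($A{\left(I \right)} = \left(I^{2} + I^{2}\right) + 5 = 2 I^{2} + 5 = 5 + 2 I^{2}$)
$v{\left(N \right)} = \frac{247}{264}$ ($v{\left(N \right)} = \frac{5 + 2 \left(-11\right)^{2}}{264} = \left(5 + 2 \cdot 121\right) \frac{1}{264} = \left(5 + 242\right) \frac{1}{264} = 247 \cdot \frac{1}{264} = \frac{247}{264}$)
$\frac{1}{v{\left(r \right)}} = \frac{1}{\frac{247}{264}} = \frac{264}{247}$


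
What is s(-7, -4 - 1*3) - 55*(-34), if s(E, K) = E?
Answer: 1863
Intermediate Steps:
s(-7, -4 - 1*3) - 55*(-34) = -7 - 55*(-34) = -7 + 1870 = 1863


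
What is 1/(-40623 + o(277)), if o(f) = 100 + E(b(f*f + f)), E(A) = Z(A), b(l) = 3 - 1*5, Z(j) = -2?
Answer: -1/40525 ≈ -2.4676e-5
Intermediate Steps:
b(l) = -2 (b(l) = 3 - 5 = -2)
E(A) = -2
o(f) = 98 (o(f) = 100 - 2 = 98)
1/(-40623 + o(277)) = 1/(-40623 + 98) = 1/(-40525) = -1/40525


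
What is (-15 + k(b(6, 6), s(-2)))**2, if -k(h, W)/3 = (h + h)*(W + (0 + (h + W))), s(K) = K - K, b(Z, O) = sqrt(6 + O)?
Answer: 7569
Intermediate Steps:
s(K) = 0
k(h, W) = -6*h*(h + 2*W) (k(h, W) = -3*(h + h)*(W + (0 + (h + W))) = -3*2*h*(W + (0 + (W + h))) = -3*2*h*(W + (W + h)) = -3*2*h*(h + 2*W) = -6*h*(h + 2*W))
(-15 + k(b(6, 6), s(-2)))**2 = (-15 - 6*sqrt(6 + 6)*(sqrt(6 + 6) + 2*0))**2 = (-15 - 6*sqrt(12)*(sqrt(12) + 0))**2 = (-15 - 6*2*sqrt(3)*(2*sqrt(3) + 0))**2 = (-15 - 6*2*sqrt(3)*2*sqrt(3))**2 = (-15 - 72)**2 = (-87)**2 = 7569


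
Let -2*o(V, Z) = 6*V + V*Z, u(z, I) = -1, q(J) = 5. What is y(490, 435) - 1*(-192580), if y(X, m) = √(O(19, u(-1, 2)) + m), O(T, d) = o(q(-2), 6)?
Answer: 192580 + 9*√5 ≈ 1.9260e+5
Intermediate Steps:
o(V, Z) = -3*V - V*Z/2 (o(V, Z) = -(6*V + V*Z)/2 = -3*V - V*Z/2)
O(T, d) = -30 (O(T, d) = -½*5*(6 + 6) = -½*5*12 = -30)
y(X, m) = √(-30 + m)
y(490, 435) - 1*(-192580) = √(-30 + 435) - 1*(-192580) = √405 + 192580 = 9*√5 + 192580 = 192580 + 9*√5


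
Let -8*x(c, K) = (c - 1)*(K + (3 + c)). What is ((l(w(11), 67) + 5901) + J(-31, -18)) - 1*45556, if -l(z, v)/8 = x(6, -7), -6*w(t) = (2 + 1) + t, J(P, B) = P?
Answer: -39676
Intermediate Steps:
w(t) = -1/2 - t/6 (w(t) = -((2 + 1) + t)/6 = -(3 + t)/6 = -1/2 - t/6)
x(c, K) = -(-1 + c)*(3 + K + c)/8 (x(c, K) = -(c - 1)*(K + (3 + c))/8 = -(-1 + c)*(3 + K + c)/8)
l(z, v) = 10 (l(z, v) = -8*(3/8 - 1/4*6 - 1/8*6**2 + (1/8)*(-7) - 1/8*(-7)*6) = -8*(3/8 - 3/2 - 1/8*36 - 7/8 + 21/4) = -8*(3/8 - 3/2 - 9/2 - 7/8 + 21/4) = -8*(-5/4) = 10)
((l(w(11), 67) + 5901) + J(-31, -18)) - 1*45556 = ((10 + 5901) - 31) - 1*45556 = (5911 - 31) - 45556 = 5880 - 45556 = -39676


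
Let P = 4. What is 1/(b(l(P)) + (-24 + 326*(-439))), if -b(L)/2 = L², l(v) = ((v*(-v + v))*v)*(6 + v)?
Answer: -1/143138 ≈ -6.9863e-6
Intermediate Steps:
l(v) = 0 (l(v) = ((v*0)*v)*(6 + v) = (0*v)*(6 + v) = 0*(6 + v) = 0)
b(L) = -2*L²
1/(b(l(P)) + (-24 + 326*(-439))) = 1/(-2*0² + (-24 + 326*(-439))) = 1/(-2*0 + (-24 - 143114)) = 1/(0 - 143138) = 1/(-143138) = -1/143138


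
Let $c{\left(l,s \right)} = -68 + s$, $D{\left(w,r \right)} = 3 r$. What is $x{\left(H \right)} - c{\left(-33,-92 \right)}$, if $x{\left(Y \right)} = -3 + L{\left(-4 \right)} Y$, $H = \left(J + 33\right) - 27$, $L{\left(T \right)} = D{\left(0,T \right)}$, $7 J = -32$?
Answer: $\frac{979}{7} \approx 139.86$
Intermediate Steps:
$J = - \frac{32}{7}$ ($J = \frac{1}{7} \left(-32\right) = - \frac{32}{7} \approx -4.5714$)
$L{\left(T \right)} = 3 T$
$H = \frac{10}{7}$ ($H = \left(- \frac{32}{7} + 33\right) - 27 = \frac{199}{7} - 27 = \frac{10}{7} \approx 1.4286$)
$x{\left(Y \right)} = -3 - 12 Y$ ($x{\left(Y \right)} = -3 + 3 \left(-4\right) Y = -3 - 12 Y$)
$x{\left(H \right)} - c{\left(-33,-92 \right)} = \left(-3 - \frac{120}{7}\right) - \left(-68 - 92\right) = \left(-3 - \frac{120}{7}\right) - -160 = - \frac{141}{7} + 160 = \frac{979}{7}$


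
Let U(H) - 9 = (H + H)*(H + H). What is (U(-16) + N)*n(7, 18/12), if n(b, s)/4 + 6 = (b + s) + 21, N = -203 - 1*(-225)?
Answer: 99170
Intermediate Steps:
N = 22 (N = -203 + 225 = 22)
n(b, s) = 60 + 4*b + 4*s (n(b, s) = -24 + 4*((b + s) + 21) = -24 + 4*(21 + b + s) = -24 + (84 + 4*b + 4*s) = 60 + 4*b + 4*s)
U(H) = 9 + 4*H² (U(H) = 9 + (H + H)*(H + H) = 9 + (2*H)*(2*H) = 9 + 4*H²)
(U(-16) + N)*n(7, 18/12) = ((9 + 4*(-16)²) + 22)*(60 + 4*7 + 4*(18/12)) = ((9 + 4*256) + 22)*(60 + 28 + 4*(18*(1/12))) = ((9 + 1024) + 22)*(60 + 28 + 4*(3/2)) = (1033 + 22)*(60 + 28 + 6) = 1055*94 = 99170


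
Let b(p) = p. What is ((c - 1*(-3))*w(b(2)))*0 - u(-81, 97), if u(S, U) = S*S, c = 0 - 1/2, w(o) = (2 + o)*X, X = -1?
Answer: -6561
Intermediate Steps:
w(o) = -2 - o (w(o) = (2 + o)*(-1) = -2 - o)
c = -½ (c = 0 - 1*½ = 0 - ½ = -½ ≈ -0.50000)
u(S, U) = S²
((c - 1*(-3))*w(b(2)))*0 - u(-81, 97) = ((-½ - 1*(-3))*(-2 - 1*2))*0 - 1*(-81)² = ((-½ + 3)*(-2 - 2))*0 - 1*6561 = ((5/2)*(-4))*0 - 6561 = -10*0 - 6561 = 0 - 6561 = -6561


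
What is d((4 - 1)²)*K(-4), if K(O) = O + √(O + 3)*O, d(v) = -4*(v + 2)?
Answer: 176 + 176*I ≈ 176.0 + 176.0*I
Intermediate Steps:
d(v) = -8 - 4*v (d(v) = -4*(2 + v) = -8 - 4*v)
K(O) = O + O*√(3 + O) (K(O) = O + √(3 + O)*O = O + O*√(3 + O))
d((4 - 1)²)*K(-4) = (-8 - 4*(4 - 1)²)*(-4*(1 + √(3 - 4))) = (-8 - 4*3²)*(-4*(1 + √(-1))) = (-8 - 4*9)*(-4*(1 + I)) = (-8 - 36)*(-4 - 4*I) = -44*(-4 - 4*I) = 176 + 176*I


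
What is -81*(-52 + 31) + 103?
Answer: 1804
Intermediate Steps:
-81*(-52 + 31) + 103 = -81*(-21) + 103 = 1701 + 103 = 1804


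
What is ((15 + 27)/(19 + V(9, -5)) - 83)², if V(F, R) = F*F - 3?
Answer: 64144081/9409 ≈ 6817.3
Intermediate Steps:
V(F, R) = -3 + F² (V(F, R) = F² - 3 = -3 + F²)
((15 + 27)/(19 + V(9, -5)) - 83)² = ((15 + 27)/(19 + (-3 + 9²)) - 83)² = (42/(19 + (-3 + 81)) - 83)² = (42/(19 + 78) - 83)² = (42/97 - 83)² = (-8009/97)² = 64144081/9409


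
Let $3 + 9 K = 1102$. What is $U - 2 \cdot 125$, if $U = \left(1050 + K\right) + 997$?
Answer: $\frac{17272}{9} \approx 1919.1$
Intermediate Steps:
$K = \frac{1099}{9}$ ($K = - \frac{1}{3} + \frac{1}{9} \cdot 1102 = - \frac{1}{3} + \frac{1102}{9} = \frac{1099}{9} \approx 122.11$)
$U = \frac{19522}{9}$ ($U = \left(1050 + \frac{1099}{9}\right) + 997 = \frac{10549}{9} + 997 = \frac{19522}{9} \approx 2169.1$)
$U - 2 \cdot 125 = \frac{19522}{9} - 2 \cdot 125 = \frac{19522}{9} - 250 = \frac{17272}{9}$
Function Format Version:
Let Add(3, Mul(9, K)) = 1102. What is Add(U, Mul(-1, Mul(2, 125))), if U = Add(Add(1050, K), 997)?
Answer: Rational(17272, 9) ≈ 1919.1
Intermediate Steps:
K = Rational(1099, 9) (K = Add(Rational(-1, 3), Mul(Rational(1, 9), 1102)) = Add(Rational(-1, 3), Rational(1102, 9)) = Rational(1099, 9) ≈ 122.11)
U = Rational(19522, 9) (U = Add(Add(1050, Rational(1099, 9)), 997) = Add(Rational(10549, 9), 997) = Rational(19522, 9) ≈ 2169.1)
Add(U, Mul(-1, Mul(2, 125))) = Add(Rational(19522, 9), Mul(-1, Mul(2, 125))) = Add(Rational(19522, 9), Mul(-1, 250)) = Add(Rational(19522, 9), -250) = Rational(17272, 9)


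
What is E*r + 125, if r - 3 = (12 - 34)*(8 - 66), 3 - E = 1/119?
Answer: 470199/119 ≈ 3951.3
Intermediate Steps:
E = 356/119 (E = 3 - 1/119 = 356/119 ≈ 2.9916)
r = 1279 (r = 3 + (12 - 34)*(8 - 66) = 3 - 22*(-58) = 3 + 1276 = 1279)
E*r + 125 = (356/119)*1279 + 125 = 455324/119 + 125 = 470199/119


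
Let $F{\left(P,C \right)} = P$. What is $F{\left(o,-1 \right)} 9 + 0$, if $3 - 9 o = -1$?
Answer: $4$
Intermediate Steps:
$o = \frac{4}{9}$ ($o = \frac{1}{3} - - \frac{1}{9} = \frac{1}{3} + \frac{1}{9} = \frac{4}{9} \approx 0.44444$)
$F{\left(o,-1 \right)} 9 + 0 = \frac{4}{9} \cdot 9 + 0 = 4 + 0 = 4$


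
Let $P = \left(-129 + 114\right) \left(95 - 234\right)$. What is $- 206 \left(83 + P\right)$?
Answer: $-446608$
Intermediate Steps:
$P = 2085$ ($P = \left(-15\right) \left(-139\right) = 2085$)
$- 206 \left(83 + P\right) = - 206 \left(83 + 2085\right) = \left(-206\right) 2168 = -446608$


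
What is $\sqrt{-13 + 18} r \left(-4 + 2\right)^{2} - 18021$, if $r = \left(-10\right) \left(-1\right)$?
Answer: $-18021 + 40 \sqrt{5} \approx -17932.0$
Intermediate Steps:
$r = 10$
$\sqrt{-13 + 18} r \left(-4 + 2\right)^{2} - 18021 = \sqrt{-13 + 18} \cdot 10 \left(-4 + 2\right)^{2} - 18021 = \sqrt{5} \cdot 10 \left(-2\right)^{2} - 18021 = 10 \sqrt{5} \cdot 4 - 18021 = 40 \sqrt{5} - 18021 = -18021 + 40 \sqrt{5}$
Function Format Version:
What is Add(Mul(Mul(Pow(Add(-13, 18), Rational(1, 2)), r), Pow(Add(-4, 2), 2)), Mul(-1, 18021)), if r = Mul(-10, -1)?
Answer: Add(-18021, Mul(40, Pow(5, Rational(1, 2)))) ≈ -17932.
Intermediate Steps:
r = 10
Add(Mul(Mul(Pow(Add(-13, 18), Rational(1, 2)), r), Pow(Add(-4, 2), 2)), Mul(-1, 18021)) = Add(Mul(Mul(Pow(Add(-13, 18), Rational(1, 2)), 10), Pow(Add(-4, 2), 2)), Mul(-1, 18021)) = Add(Mul(Mul(Pow(5, Rational(1, 2)), 10), Pow(-2, 2)), -18021) = Add(Mul(Mul(10, Pow(5, Rational(1, 2))), 4), -18021) = Add(Mul(40, Pow(5, Rational(1, 2))), -18021) = Add(-18021, Mul(40, Pow(5, Rational(1, 2))))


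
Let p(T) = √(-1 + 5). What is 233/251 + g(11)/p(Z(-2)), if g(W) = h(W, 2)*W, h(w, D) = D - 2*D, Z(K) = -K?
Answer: -2528/251 ≈ -10.072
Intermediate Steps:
p(T) = 2 (p(T) = √4 = 2)
h(w, D) = -D
g(W) = -2*W (g(W) = (-1*2)*W = -2*W)
233/251 + g(11)/p(Z(-2)) = 233/251 - 2*11/2 = 233*(1/251) - 22*½ = 233/251 - 11 = -2528/251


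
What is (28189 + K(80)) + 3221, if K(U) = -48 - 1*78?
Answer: 31284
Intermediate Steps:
K(U) = -126 (K(U) = -48 - 78 = -126)
(28189 + K(80)) + 3221 = (28189 - 126) + 3221 = 28063 + 3221 = 31284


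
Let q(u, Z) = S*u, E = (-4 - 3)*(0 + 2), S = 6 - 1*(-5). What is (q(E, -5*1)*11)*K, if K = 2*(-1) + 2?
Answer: 0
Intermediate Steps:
S = 11 (S = 6 + 5 = 11)
E = -14 (E = -7*2 = -14)
K = 0 (K = -2 + 2 = 0)
q(u, Z) = 11*u
(q(E, -5*1)*11)*K = ((11*(-14))*11)*0 = -154*11*0 = -1694*0 = 0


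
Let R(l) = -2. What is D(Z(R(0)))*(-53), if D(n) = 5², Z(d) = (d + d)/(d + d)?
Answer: -1325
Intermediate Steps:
Z(d) = 1 (Z(d) = (2*d)/((2*d)) = (2*d)*(1/(2*d)) = 1)
D(n) = 25
D(Z(R(0)))*(-53) = 25*(-53) = -1325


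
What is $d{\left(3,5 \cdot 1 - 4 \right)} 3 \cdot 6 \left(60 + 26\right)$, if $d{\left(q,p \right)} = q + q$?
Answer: $9288$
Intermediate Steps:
$d{\left(q,p \right)} = 2 q$
$d{\left(3,5 \cdot 1 - 4 \right)} 3 \cdot 6 \left(60 + 26\right) = 2 \cdot 3 \cdot 3 \cdot 6 \left(60 + 26\right) = 6 \cdot 3 \cdot 6 \cdot 86 = 18 \cdot 6 \cdot 86 = 108 \cdot 86 = 9288$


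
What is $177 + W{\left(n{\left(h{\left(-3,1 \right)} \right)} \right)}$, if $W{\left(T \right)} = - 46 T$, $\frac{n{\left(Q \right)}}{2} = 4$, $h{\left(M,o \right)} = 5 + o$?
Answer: $-191$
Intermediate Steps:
$n{\left(Q \right)} = 8$ ($n{\left(Q \right)} = 2 \cdot 4 = 8$)
$177 + W{\left(n{\left(h{\left(-3,1 \right)} \right)} \right)} = 177 - 368 = -191$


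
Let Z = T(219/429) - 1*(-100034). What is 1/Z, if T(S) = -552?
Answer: 1/99482 ≈ 1.0052e-5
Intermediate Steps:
Z = 99482 (Z = -552 - 1*(-100034) = -552 + 100034 = 99482)
1/Z = 1/99482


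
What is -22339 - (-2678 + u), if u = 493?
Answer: -20154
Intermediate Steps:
-22339 - (-2678 + u) = -22339 - (-2678 + 493) = -22339 - 1*(-2185) = -22339 + 2185 = -20154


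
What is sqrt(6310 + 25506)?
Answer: 2*sqrt(7954) ≈ 178.37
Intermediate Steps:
sqrt(6310 + 25506) = sqrt(31816) = 2*sqrt(7954)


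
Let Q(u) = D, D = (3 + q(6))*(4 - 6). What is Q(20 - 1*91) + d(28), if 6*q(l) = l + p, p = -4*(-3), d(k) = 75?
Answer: 63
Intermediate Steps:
p = 12
q(l) = 2 + l/6 (q(l) = (l + 12)/6 = (12 + l)/6 = 2 + l/6)
D = -12 (D = (3 + (2 + (1/6)*6))*(4 - 6) = (3 + (2 + 1))*(-2) = (3 + 3)*(-2) = 6*(-2) = -12)
Q(u) = -12
Q(20 - 1*91) + d(28) = -12 + 75 = 63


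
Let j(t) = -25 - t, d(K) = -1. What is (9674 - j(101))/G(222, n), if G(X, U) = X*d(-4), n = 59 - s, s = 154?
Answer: -4900/111 ≈ -44.144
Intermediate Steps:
n = -95 (n = 59 - 1*154 = 59 - 154 = -95)
G(X, U) = -X (G(X, U) = X*(-1) = -X)
(9674 - j(101))/G(222, n) = (9674 - (-25 - 1*101))/((-1*222)) = (9674 - (-25 - 101))/(-222) = (9674 - 1*(-126))*(-1/222) = (9674 + 126)*(-1/222) = 9800*(-1/222) = -4900/111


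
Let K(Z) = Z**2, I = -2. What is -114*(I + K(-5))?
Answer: -2622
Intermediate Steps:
-114*(I + K(-5)) = -114*(-2 + (-5)**2) = -114*(-2 + 25) = -114*23 = -2622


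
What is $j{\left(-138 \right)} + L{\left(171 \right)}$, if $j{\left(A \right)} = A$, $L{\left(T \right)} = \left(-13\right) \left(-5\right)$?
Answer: $-73$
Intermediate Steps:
$L{\left(T \right)} = 65$
$j{\left(-138 \right)} + L{\left(171 \right)} = -138 + 65 = -73$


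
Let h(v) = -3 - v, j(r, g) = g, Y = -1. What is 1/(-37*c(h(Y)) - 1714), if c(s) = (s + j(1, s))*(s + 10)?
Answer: -1/530 ≈ -0.0018868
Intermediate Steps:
c(s) = 2*s*(10 + s) (c(s) = (s + s)*(s + 10) = (2*s)*(10 + s) = 2*s*(10 + s))
1/(-37*c(h(Y)) - 1714) = 1/(-74*(-3 - 1*(-1))*(10 + (-3 - 1*(-1))) - 1714) = 1/(-74*(-3 + 1)*(10 + (-3 + 1)) - 1714) = 1/(-74*(-2)*(10 - 2) - 1714) = 1/(-74*(-2)*8 - 1714) = 1/(-37*(-32) - 1714) = 1/(1184 - 1714) = 1/(-530) = -1/530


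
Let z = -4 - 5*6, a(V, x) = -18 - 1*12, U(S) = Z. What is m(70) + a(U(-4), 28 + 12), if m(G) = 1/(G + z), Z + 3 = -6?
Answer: -1079/36 ≈ -29.972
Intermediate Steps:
Z = -9 (Z = -3 - 6 = -9)
U(S) = -9
a(V, x) = -30 (a(V, x) = -18 - 12 = -30)
z = -34 (z = -4 - 30 = -34)
m(G) = 1/(-34 + G) (m(G) = 1/(G - 34) = 1/(-34 + G))
m(70) + a(U(-4), 28 + 12) = 1/(-34 + 70) - 30 = 1/36 - 30 = -1079/36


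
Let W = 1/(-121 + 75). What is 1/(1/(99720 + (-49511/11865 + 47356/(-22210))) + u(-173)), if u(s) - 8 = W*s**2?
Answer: -3453511432310/2219331518637811 ≈ -0.0015561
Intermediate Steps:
W = -1/46 (W = 1/(-46) = -1/46 ≈ -0.021739)
u(s) = 8 - s**2/46
1/(1/(99720 + (-49511/11865 + 47356/(-22210))) + u(-173)) = 1/(1/(99720 + (-49511/11865 + 47356/(-22210))) + (8 - 1/46*(-173)**2)) = 1/(1/(99720 + (-49511*1/11865 + 47356*(-1/22210))) + (8 - 1/46*29929)) = 1/(1/(99720 + (-7073/1695 - 23678/11105)) + (8 - 29929/46)) = 1/(1/(99720 - 4747195/752919) - 29561/46) = 1/(1/(75076335485/752919) - 29561/46) = 1/(752919/75076335485 - 29561/46) = 1/(-2219331518637811/3453511432310) = -3453511432310/2219331518637811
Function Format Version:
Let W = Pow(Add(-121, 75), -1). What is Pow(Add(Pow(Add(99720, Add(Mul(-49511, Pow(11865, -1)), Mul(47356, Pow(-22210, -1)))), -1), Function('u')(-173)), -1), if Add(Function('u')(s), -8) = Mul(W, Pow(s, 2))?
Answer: Rational(-3453511432310, 2219331518637811) ≈ -0.0015561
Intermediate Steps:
W = Rational(-1, 46) (W = Pow(-46, -1) = Rational(-1, 46) ≈ -0.021739)
Function('u')(s) = Add(8, Mul(Rational(-1, 46), Pow(s, 2)))
Pow(Add(Pow(Add(99720, Add(Mul(-49511, Pow(11865, -1)), Mul(47356, Pow(-22210, -1)))), -1), Function('u')(-173)), -1) = Pow(Add(Pow(Add(99720, Add(Mul(-49511, Pow(11865, -1)), Mul(47356, Pow(-22210, -1)))), -1), Add(8, Mul(Rational(-1, 46), Pow(-173, 2)))), -1) = Pow(Add(Pow(Add(99720, Add(Mul(-49511, Rational(1, 11865)), Mul(47356, Rational(-1, 22210)))), -1), Add(8, Mul(Rational(-1, 46), 29929))), -1) = Pow(Add(Pow(Add(99720, Add(Rational(-7073, 1695), Rational(-23678, 11105))), -1), Add(8, Rational(-29929, 46))), -1) = Pow(Add(Pow(Add(99720, Rational(-4747195, 752919)), -1), Rational(-29561, 46)), -1) = Pow(Add(Pow(Rational(75076335485, 752919), -1), Rational(-29561, 46)), -1) = Pow(Add(Rational(752919, 75076335485), Rational(-29561, 46)), -1) = Pow(Rational(-2219331518637811, 3453511432310), -1) = Rational(-3453511432310, 2219331518637811)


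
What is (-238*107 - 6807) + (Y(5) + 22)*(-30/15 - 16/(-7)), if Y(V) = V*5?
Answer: -225817/7 ≈ -32260.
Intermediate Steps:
Y(V) = 5*V
(-238*107 - 6807) + (Y(5) + 22)*(-30/15 - 16/(-7)) = (-238*107 - 6807) + (5*5 + 22)*(-30/15 - 16/(-7)) = (-25466 - 6807) + (25 + 22)*(-30*1/15 - 16*(-1/7)) = -32273 + 47*(-2 + 16/7) = -32273 + 47*(2/7) = -32273 + 94/7 = -225817/7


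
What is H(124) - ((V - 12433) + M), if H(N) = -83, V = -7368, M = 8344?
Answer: 11374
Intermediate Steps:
H(124) - ((V - 12433) + M) = -83 - ((-7368 - 12433) + 8344) = -83 - (-19801 + 8344) = -83 - 1*(-11457) = -83 + 11457 = 11374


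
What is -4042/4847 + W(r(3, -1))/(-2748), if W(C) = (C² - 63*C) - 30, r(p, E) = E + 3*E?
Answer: -6130501/6659778 ≈ -0.92053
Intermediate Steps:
r(p, E) = 4*E
W(C) = -30 + C² - 63*C
-4042/4847 + W(r(3, -1))/(-2748) = -4042/4847 + (-30 + (4*(-1))² - 252*(-1))/(-2748) = -4042*1/4847 + (-30 + (-4)² - 63*(-4))*(-1/2748) = -4042/4847 + (-30 + 16 + 252)*(-1/2748) = -4042/4847 + 238*(-1/2748) = -4042/4847 - 119/1374 = -6130501/6659778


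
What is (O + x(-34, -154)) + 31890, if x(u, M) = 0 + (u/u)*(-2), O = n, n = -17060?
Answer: 14828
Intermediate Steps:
O = -17060
x(u, M) = -2 (x(u, M) = 0 + 1*(-2) = 0 - 2 = -2)
(O + x(-34, -154)) + 31890 = (-17060 - 2) + 31890 = -17062 + 31890 = 14828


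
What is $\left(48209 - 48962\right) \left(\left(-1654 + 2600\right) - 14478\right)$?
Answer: $10189596$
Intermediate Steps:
$\left(48209 - 48962\right) \left(\left(-1654 + 2600\right) - 14478\right) = - 753 \left(946 - 14478\right) = \left(-753\right) \left(-13532\right) = 10189596$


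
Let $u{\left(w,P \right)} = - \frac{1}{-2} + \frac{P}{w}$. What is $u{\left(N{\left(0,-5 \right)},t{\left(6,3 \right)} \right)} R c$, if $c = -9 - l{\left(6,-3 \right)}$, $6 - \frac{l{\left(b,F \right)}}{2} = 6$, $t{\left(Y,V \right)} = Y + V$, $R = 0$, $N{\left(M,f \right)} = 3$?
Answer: $0$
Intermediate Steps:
$t{\left(Y,V \right)} = V + Y$
$l{\left(b,F \right)} = 0$ ($l{\left(b,F \right)} = 12 - 12 = 0$)
$u{\left(w,P \right)} = \frac{1}{2} + \frac{P}{w}$ ($u{\left(w,P \right)} = \left(-1\right) \left(- \frac{1}{2}\right) + \frac{P}{w} = \frac{1}{2} + \frac{P}{w}$)
$c = -9$ ($c = -9 - 0 = -9 + 0 = -9$)
$u{\left(N{\left(0,-5 \right)},t{\left(6,3 \right)} \right)} R c = \frac{\left(3 + 6\right) + \frac{1}{2} \cdot 3}{3} \cdot 0 \left(-9\right) = \frac{9 + \frac{3}{2}}{3} \cdot 0 \left(-9\right) = \frac{1}{3} \cdot \frac{21}{2} \cdot 0 \left(-9\right) = \frac{7}{2} \cdot 0 \left(-9\right) = 0 \left(-9\right) = 0$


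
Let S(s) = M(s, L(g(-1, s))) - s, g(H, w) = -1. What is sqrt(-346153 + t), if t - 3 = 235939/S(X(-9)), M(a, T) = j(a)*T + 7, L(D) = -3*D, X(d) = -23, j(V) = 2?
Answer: I*sqrt(12225461)/6 ≈ 582.75*I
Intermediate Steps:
M(a, T) = 7 + 2*T (M(a, T) = 2*T + 7 = 7 + 2*T)
S(s) = 13 - s (S(s) = (7 + 2*(-3*(-1))) - s = (7 + 2*3) - s = (7 + 6) - s = 13 - s)
t = 236047/36 (t = 3 + 235939/(13 - 1*(-23)) = 3 + 235939/(13 + 23) = 3 + 235939/36 = 236047/36 ≈ 6556.9)
sqrt(-346153 + t) = sqrt(-346153 + 236047/36) = sqrt(-12225461/36) = I*sqrt(12225461)/6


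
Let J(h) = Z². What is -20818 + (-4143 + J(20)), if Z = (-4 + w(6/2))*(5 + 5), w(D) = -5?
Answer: -16861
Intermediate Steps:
Z = -90 (Z = (-4 - 5)*(5 + 5) = -9*10 = -90)
J(h) = 8100 (J(h) = (-90)² = 8100)
-20818 + (-4143 + J(20)) = -20818 + (-4143 + 8100) = -20818 + 3957 = -16861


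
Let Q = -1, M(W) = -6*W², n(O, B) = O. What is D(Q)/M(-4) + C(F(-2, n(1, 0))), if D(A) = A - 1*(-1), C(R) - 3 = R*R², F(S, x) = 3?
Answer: 30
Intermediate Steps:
C(R) = 3 + R³ (C(R) = 3 + R*R² = 3 + R³)
D(A) = 1 + A (D(A) = A + 1 = 1 + A)
D(Q)/M(-4) + C(F(-2, n(1, 0))) = (1 - 1)/((-6*(-4)²)) + (3 + 3³) = 0/(-6*16) + (3 + 27) = 0/(-96) + 30 = -1/96*0 + 30 = 0 + 30 = 30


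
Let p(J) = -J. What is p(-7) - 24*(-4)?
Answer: 103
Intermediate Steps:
p(-7) - 24*(-4) = -1*(-7) - 24*(-4) = 7 + 96 = 103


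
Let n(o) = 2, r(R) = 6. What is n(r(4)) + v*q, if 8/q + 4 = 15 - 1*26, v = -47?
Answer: 406/15 ≈ 27.067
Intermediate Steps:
q = -8/15 (q = 8/(-4 + (15 - 1*26)) = 8/(-4 + (15 - 26)) = 8/(-4 - 11) = 8/(-15) = 8*(-1/15) = -8/15 ≈ -0.53333)
n(r(4)) + v*q = 2 - 47*(-8/15) = 2 + 376/15 = 406/15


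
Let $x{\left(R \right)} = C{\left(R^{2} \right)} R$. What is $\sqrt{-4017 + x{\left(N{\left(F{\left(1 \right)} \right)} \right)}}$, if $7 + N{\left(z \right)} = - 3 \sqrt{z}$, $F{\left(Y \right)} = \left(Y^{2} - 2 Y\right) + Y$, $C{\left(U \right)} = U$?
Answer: $2 i \sqrt{1090} \approx 66.03 i$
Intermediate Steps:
$F{\left(Y \right)} = Y^{2} - Y$
$N{\left(z \right)} = -7 - 3 \sqrt{z}$
$x{\left(R \right)} = R^{3}$ ($x{\left(R \right)} = R^{2} R = R^{3}$)
$\sqrt{-4017 + x{\left(N{\left(F{\left(1 \right)} \right)} \right)}} = \sqrt{-4017 + \left(-7 - 3 \sqrt{1 \left(-1 + 1\right)}\right)^{3}} = \sqrt{-4017 + \left(-7 - 3 \sqrt{1 \cdot 0}\right)^{3}} = \sqrt{-4017 + \left(-7 - 3 \sqrt{0}\right)^{3}} = \sqrt{-4017 + \left(-7 - 0\right)^{3}} = \sqrt{-4017 + \left(-7 + 0\right)^{3}} = \sqrt{-4017 + \left(-7\right)^{3}} = \sqrt{-4017 - 343} = \sqrt{-4360} = 2 i \sqrt{1090}$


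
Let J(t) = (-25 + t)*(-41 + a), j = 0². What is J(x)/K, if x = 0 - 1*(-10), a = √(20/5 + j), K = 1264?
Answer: 585/1264 ≈ 0.46282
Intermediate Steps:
j = 0
a = 2 (a = √(20/5 + 0) = √(20*(⅕) + 0) = √(4 + 0) = √4 = 2)
x = 10 (x = 0 + 10 = 10)
J(t) = 975 - 39*t (J(t) = (-25 + t)*(-41 + 2) = (-25 + t)*(-39) = 975 - 39*t)
J(x)/K = (975 - 39*10)/1264 = (975 - 390)*(1/1264) = 585*(1/1264) = 585/1264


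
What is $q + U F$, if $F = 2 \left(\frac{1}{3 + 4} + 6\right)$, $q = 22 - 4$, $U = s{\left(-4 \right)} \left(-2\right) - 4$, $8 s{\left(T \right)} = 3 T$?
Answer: $\frac{40}{7} \approx 5.7143$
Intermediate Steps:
$s{\left(T \right)} = \frac{3 T}{8}$
$U = -1$ ($U = \frac{3}{8} \left(-4\right) \left(-2\right) - 4 = \left(- \frac{3}{2}\right) \left(-2\right) - 4 = 3 - 4 = -1$)
$q = 18$
$F = \frac{86}{7}$ ($F = 2 \left(\frac{1}{7} + 6\right) = 2 \cdot \frac{43}{7} = \frac{86}{7} \approx 12.286$)
$q + U F = 18 - \frac{86}{7} = \frac{40}{7}$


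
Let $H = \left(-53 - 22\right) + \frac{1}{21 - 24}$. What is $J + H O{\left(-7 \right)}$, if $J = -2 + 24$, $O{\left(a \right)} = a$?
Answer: $\frac{1648}{3} \approx 549.33$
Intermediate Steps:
$J = 22$
$H = - \frac{226}{3}$ ($H = -75 + \frac{1}{-3} = -75 - \frac{1}{3} = - \frac{226}{3} \approx -75.333$)
$J + H O{\left(-7 \right)} = 22 - - \frac{1582}{3} = 22 + \frac{1582}{3} = \frac{1648}{3}$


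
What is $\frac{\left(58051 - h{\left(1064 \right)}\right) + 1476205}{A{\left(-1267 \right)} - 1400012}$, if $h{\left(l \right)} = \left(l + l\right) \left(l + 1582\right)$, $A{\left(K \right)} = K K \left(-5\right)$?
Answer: $\frac{4096432}{9426457} \approx 0.43457$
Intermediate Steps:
$A{\left(K \right)} = - 5 K^{2}$ ($A{\left(K \right)} = K^{2} \left(-5\right) = - 5 K^{2}$)
$h{\left(l \right)} = 2 l \left(1582 + l\right)$
$\frac{\left(58051 - h{\left(1064 \right)}\right) + 1476205}{A{\left(-1267 \right)} - 1400012} = \frac{\left(58051 - 2 \cdot 1064 \left(1582 + 1064\right)\right) + 1476205}{- 5 \left(-1267\right)^{2} - 1400012} = \frac{\left(58051 - 2 \cdot 1064 \cdot 2646\right) + 1476205}{\left(-5\right) 1605289 - 1400012} = \frac{\left(58051 - 5630688\right) + 1476205}{-8026445 - 1400012} = \frac{\left(58051 - 5630688\right) + 1476205}{-9426457} = \left(-5572637 + 1476205\right) \left(- \frac{1}{9426457}\right) = \left(-4096432\right) \left(- \frac{1}{9426457}\right) = \frac{4096432}{9426457}$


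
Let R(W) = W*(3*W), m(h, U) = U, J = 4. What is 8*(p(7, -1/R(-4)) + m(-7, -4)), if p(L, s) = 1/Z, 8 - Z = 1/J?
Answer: -960/31 ≈ -30.968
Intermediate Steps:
R(W) = 3*W²
Z = 31/4 (Z = 8 - 1/4 = 8 - 1*¼ = 8 - ¼ = 31/4 ≈ 7.7500)
p(L, s) = 4/31 (p(L, s) = 1/(31/4) = 4/31)
8*(p(7, -1/R(-4)) + m(-7, -4)) = 8*(4/31 - 4) = 8*(-120/31) = -960/31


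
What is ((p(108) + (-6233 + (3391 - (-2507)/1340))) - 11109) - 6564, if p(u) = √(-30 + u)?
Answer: -27487593/1340 + √78 ≈ -20504.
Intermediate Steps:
((p(108) + (-6233 + (3391 - (-2507)/1340))) - 11109) - 6564 = ((√(-30 + 108) + (-6233 + (3391 - (-2507)/1340))) - 11109) - 6564 = ((√78 + (-6233 + (3391 - (-2507)/1340))) - 11109) - 6564 = ((√78 + (-6233 + (3391 - 1*(-2507/1340)))) - 11109) - 6564 = ((√78 + (-6233 + (3391 + 2507/1340))) - 11109) - 6564 = ((√78 + (-6233 + 4546447/1340)) - 11109) - 6564 = ((√78 - 3805773/1340) - 11109) - 6564 = ((-3805773/1340 + √78) - 11109) - 6564 = (-18691833/1340 + √78) - 6564 = -27487593/1340 + √78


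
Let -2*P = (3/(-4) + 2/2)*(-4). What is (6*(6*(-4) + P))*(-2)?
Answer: 282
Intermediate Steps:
P = ½ (P = -(3/(-4) + 2/2)*(-4)/2 = -(3*(-¼) + 2*(½))*(-4)/2 = -(-¾ + 1)*(-4)/2 = -(-4)/8 = -½*(-1) = ½ ≈ 0.50000)
(6*(6*(-4) + P))*(-2) = (6*(6*(-4) + ½))*(-2) = (6*(-24 + ½))*(-2) = (6*(-47/2))*(-2) = -141*(-2) = 282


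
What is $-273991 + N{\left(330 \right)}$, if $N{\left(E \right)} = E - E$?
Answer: $-273991$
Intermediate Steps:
$N{\left(E \right)} = 0$
$-273991 + N{\left(330 \right)} = -273991 + 0 = -273991$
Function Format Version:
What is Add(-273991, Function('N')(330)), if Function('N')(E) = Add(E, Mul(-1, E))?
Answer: -273991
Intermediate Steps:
Function('N')(E) = 0
Add(-273991, Function('N')(330)) = Add(-273991, 0) = -273991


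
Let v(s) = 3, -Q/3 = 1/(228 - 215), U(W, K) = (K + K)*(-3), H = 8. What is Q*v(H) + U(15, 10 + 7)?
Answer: -1335/13 ≈ -102.69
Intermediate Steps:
U(W, K) = -6*K (U(W, K) = (2*K)*(-3) = -6*K)
Q = -3/13 (Q = -3/(228 - 215) = -3/13 ≈ -0.23077)
Q*v(H) + U(15, 10 + 7) = -3/13*3 - 6*(10 + 7) = -9/13 - 6*17 = -9/13 - 102 = -1335/13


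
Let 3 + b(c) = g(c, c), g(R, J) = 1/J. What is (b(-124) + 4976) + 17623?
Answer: 2801903/124 ≈ 22596.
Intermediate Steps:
b(c) = -3 + 1/c
(b(-124) + 4976) + 17623 = ((-3 + 1/(-124)) + 4976) + 17623 = ((-3 - 1/124) + 4976) + 17623 = (-373/124 + 4976) + 17623 = 616651/124 + 17623 = 2801903/124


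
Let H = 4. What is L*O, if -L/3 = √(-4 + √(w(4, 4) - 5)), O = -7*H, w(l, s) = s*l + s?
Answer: 84*√(-4 + √15) ≈ 29.937*I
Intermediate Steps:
w(l, s) = s + l*s (w(l, s) = l*s + s = s + l*s)
O = -28 (O = -7*4 = -28)
L = -3*√(-4 + √15) (L = -3*√(-4 + √(4*(1 + 4) - 5)) = -3*√(-4 + √(4*5 - 5)) = -3*√(-4 + √(20 - 5)) = -3*√(-4 + √15) ≈ -1.0692*I)
L*O = -3*I*√(4 - √15)*(-28) = 84*I*√(4 - √15)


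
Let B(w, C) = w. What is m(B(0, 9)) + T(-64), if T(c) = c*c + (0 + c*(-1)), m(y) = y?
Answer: 4160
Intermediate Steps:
T(c) = c² - c (T(c) = c² + (0 - c) = c² - c)
m(B(0, 9)) + T(-64) = 0 - 64*(-1 - 64) = 0 - 64*(-65) = 0 + 4160 = 4160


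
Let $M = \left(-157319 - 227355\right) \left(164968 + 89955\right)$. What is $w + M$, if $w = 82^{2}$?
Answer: $-98062243378$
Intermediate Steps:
$w = 6724$
$M = -98062250102$ ($M = \left(-384674\right) 254923 = -98062250102$)
$w + M = 6724 - 98062250102 = -98062243378$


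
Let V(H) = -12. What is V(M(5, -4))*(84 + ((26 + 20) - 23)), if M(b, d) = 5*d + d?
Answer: -1284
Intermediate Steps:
M(b, d) = 6*d
V(M(5, -4))*(84 + ((26 + 20) - 23)) = -12*(84 + ((26 + 20) - 23)) = -12*(84 + (46 - 23)) = -12*(84 + 23) = -12*107 = -1284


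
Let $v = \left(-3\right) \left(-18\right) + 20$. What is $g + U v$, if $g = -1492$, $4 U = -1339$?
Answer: $- \frac{52527}{2} \approx -26264.0$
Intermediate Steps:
$U = - \frac{1339}{4}$ ($U = \frac{1}{4} \left(-1339\right) = - \frac{1339}{4} \approx -334.75$)
$v = 74$ ($v = 54 + 20 = 74$)
$g + U v = -1492 - \frac{49543}{2} = - \frac{52527}{2}$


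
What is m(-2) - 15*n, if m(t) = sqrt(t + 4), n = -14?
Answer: 210 + sqrt(2) ≈ 211.41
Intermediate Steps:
m(t) = sqrt(4 + t)
m(-2) - 15*n = sqrt(4 - 2) - 15*(-14) = sqrt(2) + 210 = 210 + sqrt(2)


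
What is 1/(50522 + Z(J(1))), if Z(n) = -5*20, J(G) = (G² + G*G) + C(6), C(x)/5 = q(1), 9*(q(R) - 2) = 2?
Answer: 1/50422 ≈ 1.9833e-5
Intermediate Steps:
q(R) = 20/9 (q(R) = 2 + (⅑)*2 = 2 + 2/9 = 20/9)
C(x) = 100/9 (C(x) = 5*(20/9) = 100/9)
J(G) = 100/9 + 2*G² (J(G) = (G² + G*G) + 100/9 = (G² + G²) + 100/9 = 2*G² + 100/9 = 100/9 + 2*G²)
Z(n) = -100
1/(50522 + Z(J(1))) = 1/(50522 - 100) = 1/50422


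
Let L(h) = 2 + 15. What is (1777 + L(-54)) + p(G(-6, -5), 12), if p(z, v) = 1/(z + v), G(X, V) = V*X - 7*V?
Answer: 138139/77 ≈ 1794.0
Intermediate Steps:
G(X, V) = -7*V + V*X
p(z, v) = 1/(v + z)
L(h) = 17
(1777 + L(-54)) + p(G(-6, -5), 12) = (1777 + 17) + 1/(12 - 5*(-7 - 6)) = 1794 + 1/(12 - 5*(-13)) = 1794 + 1/(12 + 65) = 1794 + 1/77 = 138139/77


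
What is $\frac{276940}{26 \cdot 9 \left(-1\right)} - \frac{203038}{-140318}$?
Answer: $- \frac{9703039007}{8208603} \approx -1182.1$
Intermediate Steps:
$\frac{276940}{26 \cdot 9 \left(-1\right)} - \frac{203038}{-140318} = \frac{276940}{234 \left(-1\right)} - - \frac{101519}{70159} = \frac{276940}{-234} + \frac{101519}{70159} = 276940 \left(- \frac{1}{234}\right) + \frac{101519}{70159} = - \frac{138470}{117} + \frac{101519}{70159} = - \frac{9703039007}{8208603}$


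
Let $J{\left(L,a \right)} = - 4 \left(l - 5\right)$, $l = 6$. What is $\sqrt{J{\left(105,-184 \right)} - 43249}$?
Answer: $i \sqrt{43253} \approx 207.97 i$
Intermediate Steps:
$J{\left(L,a \right)} = -4$ ($J{\left(L,a \right)} = - 4 \left(6 - 5\right) = \left(-4\right) 1 = -4$)
$\sqrt{J{\left(105,-184 \right)} - 43249} = \sqrt{-4 - 43249} = \sqrt{-43253} = i \sqrt{43253}$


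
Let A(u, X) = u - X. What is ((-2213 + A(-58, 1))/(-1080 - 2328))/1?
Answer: ⅔ ≈ 0.66667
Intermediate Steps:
((-2213 + A(-58, 1))/(-1080 - 2328))/1 = ((-2213 + (-58 - 1*1))/(-1080 - 2328))/1 = ((-2213 + (-58 - 1))/(-3408))*1 = ((-2213 - 59)*(-1/3408))*1 = -2272*(-1/3408)*1 = (⅔)*1 = ⅔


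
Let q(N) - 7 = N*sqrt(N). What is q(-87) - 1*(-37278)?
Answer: 37285 - 87*I*sqrt(87) ≈ 37285.0 - 811.48*I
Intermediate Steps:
q(N) = 7 + N**(3/2) (q(N) = 7 + N*sqrt(N) = 7 + N**(3/2))
q(-87) - 1*(-37278) = (7 + (-87)**(3/2)) - 1*(-37278) = (7 - 87*I*sqrt(87)) + 37278 = 37285 - 87*I*sqrt(87)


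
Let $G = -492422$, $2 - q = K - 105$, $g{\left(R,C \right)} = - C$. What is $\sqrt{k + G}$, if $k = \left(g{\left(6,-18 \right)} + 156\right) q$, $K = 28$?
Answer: $22 i \sqrt{989} \approx 691.86 i$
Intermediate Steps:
$q = 79$ ($q = 2 - \left(28 - 105\right) = 2 - -77 = 2 + 77 = 79$)
$k = 13746$ ($k = \left(\left(-1\right) \left(-18\right) + 156\right) 79 = \left(18 + 156\right) 79 = 174 \cdot 79 = 13746$)
$\sqrt{k + G} = \sqrt{13746 - 492422} = \sqrt{-478676} = 22 i \sqrt{989}$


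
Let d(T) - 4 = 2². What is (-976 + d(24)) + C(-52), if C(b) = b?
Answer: -1020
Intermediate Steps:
d(T) = 8 (d(T) = 4 + 2² = 4 + 4 = 8)
(-976 + d(24)) + C(-52) = (-976 + 8) - 52 = -968 - 52 = -1020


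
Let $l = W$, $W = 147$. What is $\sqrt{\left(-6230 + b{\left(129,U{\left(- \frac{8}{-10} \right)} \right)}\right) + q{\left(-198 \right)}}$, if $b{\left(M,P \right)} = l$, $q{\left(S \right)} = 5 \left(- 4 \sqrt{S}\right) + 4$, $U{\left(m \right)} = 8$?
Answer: $\sqrt{-6079 - 60 i \sqrt{22}} \approx 1.804 - 77.989 i$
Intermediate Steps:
$l = 147$
$q{\left(S \right)} = 4 - 20 \sqrt{S}$ ($q{\left(S \right)} = - 20 \sqrt{S} + 4 = 4 - 20 \sqrt{S}$)
$b{\left(M,P \right)} = 147$
$\sqrt{\left(-6230 + b{\left(129,U{\left(- \frac{8}{-10} \right)} \right)}\right) + q{\left(-198 \right)}} = \sqrt{\left(-6230 + 147\right) + \left(4 - 20 \sqrt{-198}\right)} = \sqrt{-6083 + \left(4 - 20 \cdot 3 i \sqrt{22}\right)} = \sqrt{-6083 + \left(4 - 60 i \sqrt{22}\right)} = \sqrt{-6079 - 60 i \sqrt{22}}$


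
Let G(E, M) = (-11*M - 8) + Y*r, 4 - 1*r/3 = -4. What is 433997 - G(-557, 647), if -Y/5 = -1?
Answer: 441002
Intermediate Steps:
Y = 5 (Y = -5*(-1) = 5)
r = 24 (r = 12 - 3*(-4) = 12 + 12 = 24)
G(E, M) = 112 - 11*M (G(E, M) = (-11*M - 8) + 5*24 = (-8 - 11*M) + 120 = 112 - 11*M)
433997 - G(-557, 647) = 433997 - (112 - 11*647) = 433997 - (112 - 7117) = 433997 - 1*(-7005) = 433997 + 7005 = 441002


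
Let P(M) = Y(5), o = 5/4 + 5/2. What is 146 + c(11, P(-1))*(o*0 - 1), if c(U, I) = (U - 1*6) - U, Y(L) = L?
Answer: 152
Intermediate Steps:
o = 15/4 (o = 5*(1/4) + 5*(1/2) = 5/4 + 5/2 = 15/4 ≈ 3.7500)
P(M) = 5
c(U, I) = -6 (c(U, I) = (U - 6) - U = (-6 + U) - U = -6)
146 + c(11, P(-1))*(o*0 - 1) = 146 - 6*((15/4)*0 - 1) = 146 - 6*(0 - 1) = 146 - 6*(-1) = 146 + 6 = 152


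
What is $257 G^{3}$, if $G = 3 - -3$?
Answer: $55512$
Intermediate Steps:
$G = 6$ ($G = 3 + 3 = 6$)
$257 G^{3} = 257 \cdot 6^{3} = 257 \cdot 216 = 55512$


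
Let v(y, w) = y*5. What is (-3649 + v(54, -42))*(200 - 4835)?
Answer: 15661665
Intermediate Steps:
v(y, w) = 5*y
(-3649 + v(54, -42))*(200 - 4835) = (-3649 + 5*54)*(200 - 4835) = (-3649 + 270)*(-4635) = -3379*(-4635) = 15661665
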